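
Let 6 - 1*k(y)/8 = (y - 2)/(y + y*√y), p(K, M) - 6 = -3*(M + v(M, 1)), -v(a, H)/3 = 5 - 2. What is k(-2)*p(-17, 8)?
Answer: 144*(-2*I + 3*√2)/(√2 - I) ≈ 384.0 + 67.882*I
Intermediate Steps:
v(a, H) = -9 (v(a, H) = -3*(5 - 2) = -3*3 = -9)
p(K, M) = 33 - 3*M (p(K, M) = 6 - 3*(M - 9) = 6 - 3*(-9 + M) = 6 + (27 - 3*M) = 33 - 3*M)
k(y) = 48 - 8*(-2 + y)/(y + y^(3/2)) (k(y) = 48 - 8*(y - 2)/(y + y*√y) = 48 - 8*(-2 + y)/(y + y^(3/2)))
k(-2)*p(-17, 8) = (8*(2 + 5*(-2) + 6*(-2)^(3/2))/(-2 + (-2)^(3/2)))*(33 - 3*8) = (8*(2 - 10 + 6*(-2*I*√2))/(-2 - 2*I*√2))*(33 - 24) = (8*(2 - 10 - 12*I*√2)/(-2 - 2*I*√2))*9 = (8*(-8 - 12*I*√2)/(-2 - 2*I*√2))*9 = 72*(-8 - 12*I*√2)/(-2 - 2*I*√2)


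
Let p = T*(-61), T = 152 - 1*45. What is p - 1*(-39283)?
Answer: 32756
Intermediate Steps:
T = 107 (T = 152 - 45 = 107)
p = -6527 (p = 107*(-61) = -6527)
p - 1*(-39283) = -6527 - 1*(-39283) = -6527 + 39283 = 32756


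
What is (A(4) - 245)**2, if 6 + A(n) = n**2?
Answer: 55225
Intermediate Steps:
A(n) = -6 + n**2
(A(4) - 245)**2 = ((-6 + 4**2) - 245)**2 = ((-6 + 16) - 245)**2 = (10 - 245)**2 = (-235)**2 = 55225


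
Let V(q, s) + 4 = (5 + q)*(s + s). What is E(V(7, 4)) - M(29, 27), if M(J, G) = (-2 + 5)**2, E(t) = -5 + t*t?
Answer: 8450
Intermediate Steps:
V(q, s) = -4 + 2*s*(5 + q) (V(q, s) = -4 + (5 + q)*(s + s) = -4 + (5 + q)*(2*s) = -4 + 2*s*(5 + q))
E(t) = -5 + t**2
M(J, G) = 9 (M(J, G) = 3**2 = 9)
E(V(7, 4)) - M(29, 27) = (-5 + (-4 + 10*4 + 2*7*4)**2) - 1*9 = (-5 + (-4 + 40 + 56)**2) - 9 = (-5 + 92**2) - 9 = (-5 + 8464) - 9 = 8459 - 9 = 8450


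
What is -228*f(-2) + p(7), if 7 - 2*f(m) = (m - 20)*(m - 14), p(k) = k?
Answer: 39337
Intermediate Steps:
f(m) = 7/2 - (-20 + m)*(-14 + m)/2 (f(m) = 7/2 - (m - 20)*(m - 14)/2 = 7/2 - (-20 + m)*(-14 + m)/2)
-228*f(-2) + p(7) = -228*(-273/2 + 17*(-2) - ½*(-2)²) + 7 = -228*(-273/2 - 34 - ½*4) + 7 = -228*(-273/2 - 34 - 2) + 7 = -228*(-345/2) + 7 = 39330 + 7 = 39337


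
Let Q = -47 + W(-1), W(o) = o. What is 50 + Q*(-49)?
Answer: 2402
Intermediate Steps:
Q = -48 (Q = -47 - 1 = -48)
50 + Q*(-49) = 50 - 48*(-49) = 50 + 2352 = 2402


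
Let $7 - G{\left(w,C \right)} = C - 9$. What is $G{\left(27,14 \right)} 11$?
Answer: $22$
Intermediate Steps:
$G{\left(w,C \right)} = 16 - C$ ($G{\left(w,C \right)} = 7 - \left(C - 9\right) = 7 - \left(-9 + C\right) = 16 - C$)
$G{\left(27,14 \right)} 11 = \left(16 - 14\right) 11 = 2 \cdot 11 = 22$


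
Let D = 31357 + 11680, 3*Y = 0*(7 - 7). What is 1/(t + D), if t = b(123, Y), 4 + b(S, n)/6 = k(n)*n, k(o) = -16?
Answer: 1/43013 ≈ 2.3249e-5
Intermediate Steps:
Y = 0 (Y = (0*(7 - 7))/3 = (0*0)/3 = (⅓)*0 = 0)
D = 43037
b(S, n) = -24 - 96*n (b(S, n) = -24 + 6*(-16*n) = -24 - 96*n)
t = -24 (t = -24 - 96*0 = -24 + 0 = -24)
1/(t + D) = 1/(-24 + 43037) = 1/43013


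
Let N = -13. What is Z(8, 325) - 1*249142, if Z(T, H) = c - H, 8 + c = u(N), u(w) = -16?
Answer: -249491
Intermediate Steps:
c = -24 (c = -8 - 16 = -24)
Z(T, H) = -24 - H
Z(8, 325) - 1*249142 = (-24 - 1*325) - 1*249142 = (-24 - 325) - 249142 = -349 - 249142 = -249491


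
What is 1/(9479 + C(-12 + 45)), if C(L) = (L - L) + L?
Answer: 1/9512 ≈ 0.00010513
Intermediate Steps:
C(L) = L (C(L) = 0 + L = L)
1/(9479 + C(-12 + 45)) = 1/(9479 + (-12 + 45)) = 1/(9479 + 33) = 1/9512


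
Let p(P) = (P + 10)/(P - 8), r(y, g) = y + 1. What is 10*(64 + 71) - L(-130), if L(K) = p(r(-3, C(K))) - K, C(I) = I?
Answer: 6104/5 ≈ 1220.8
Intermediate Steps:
r(y, g) = 1 + y
p(P) = (10 + P)/(-8 + P)
L(K) = -4/5 - K (L(K) = (10 + (1 - 3))/(-8 + (1 - 3)) - K = (10 - 2)/(-8 - 2) - K = 8/(-10) - K = -1/10*8 - K = -4/5 - K)
10*(64 + 71) - L(-130) = 10*(64 + 71) - (-4/5 - 1*(-130)) = 10*135 - (-4/5 + 130) = 1350 - 1*646/5 = 1350 - 646/5 = 6104/5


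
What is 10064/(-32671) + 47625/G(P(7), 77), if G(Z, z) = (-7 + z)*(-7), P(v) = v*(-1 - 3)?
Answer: -8437231/86534 ≈ -97.502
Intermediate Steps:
P(v) = -4*v (P(v) = v*(-4) = -4*v)
G(Z, z) = 49 - 7*z
10064/(-32671) + 47625/G(P(7), 77) = 10064/(-32671) + 47625/(49 - 7*77) = 10064*(-1/32671) + 47625/(49 - 539) = -272/883 + 47625/(-490) = -272/883 + 47625*(-1/490) = -272/883 - 9525/98 = -8437231/86534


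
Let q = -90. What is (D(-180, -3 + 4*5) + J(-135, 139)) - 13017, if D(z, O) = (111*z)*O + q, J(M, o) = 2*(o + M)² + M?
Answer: -352870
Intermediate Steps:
J(M, o) = M + 2*(M + o)² (J(M, o) = 2*(M + o)² + M = M + 2*(M + o)²)
D(z, O) = -90 + 111*O*z (D(z, O) = (111*z)*O - 90 = 111*O*z - 90 = -90 + 111*O*z)
(D(-180, -3 + 4*5) + J(-135, 139)) - 13017 = ((-90 + 111*(-3 + 4*5)*(-180)) + (-135 + 2*(-135 + 139)²)) - 13017 = ((-90 + 111*(-3 + 20)*(-180)) + (-135 + 2*4²)) - 13017 = ((-90 + 111*17*(-180)) + (-135 + 2*16)) - 13017 = ((-90 - 339660) + (-135 + 32)) - 13017 = (-339750 - 103) - 13017 = -339853 - 13017 = -352870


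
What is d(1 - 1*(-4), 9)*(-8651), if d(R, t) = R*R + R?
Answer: -259530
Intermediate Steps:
d(R, t) = R + R² (d(R, t) = R² + R = R + R²)
d(1 - 1*(-4), 9)*(-8651) = ((1 - 1*(-4))*(1 + (1 - 1*(-4))))*(-8651) = ((1 + 4)*(1 + (1 + 4)))*(-8651) = (5*(1 + 5))*(-8651) = (5*6)*(-8651) = 30*(-8651) = -259530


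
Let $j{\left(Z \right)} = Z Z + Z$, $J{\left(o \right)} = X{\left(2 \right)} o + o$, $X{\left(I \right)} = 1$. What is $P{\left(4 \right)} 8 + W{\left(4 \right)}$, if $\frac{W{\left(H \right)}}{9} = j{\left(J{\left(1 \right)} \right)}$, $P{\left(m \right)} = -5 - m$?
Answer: $-18$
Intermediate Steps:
$J{\left(o \right)} = 2 o$ ($J{\left(o \right)} = 1 o + o = o + o = 2 o$)
$j{\left(Z \right)} = Z + Z^{2}$ ($j{\left(Z \right)} = Z^{2} + Z = Z + Z^{2}$)
$W{\left(H \right)} = 54$ ($W{\left(H \right)} = 9 \cdot 2 \cdot 1 \left(1 + 2 \cdot 1\right) = 9 \cdot 2 \left(1 + 2\right) = 9 \cdot 2 \cdot 3 = 9 \cdot 6 = 54$)
$P{\left(4 \right)} 8 + W{\left(4 \right)} = \left(-5 - 4\right) 8 + 54 = \left(-9\right) 8 + 54 = -72 + 54 = -18$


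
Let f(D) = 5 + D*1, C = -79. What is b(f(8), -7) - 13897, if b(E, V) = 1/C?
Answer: -1097864/79 ≈ -13897.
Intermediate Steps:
f(D) = 5 + D
b(E, V) = -1/79 (b(E, V) = 1/(-79) = -1/79)
b(f(8), -7) - 13897 = -1/79 - 13897 = -1097864/79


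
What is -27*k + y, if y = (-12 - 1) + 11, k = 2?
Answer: -56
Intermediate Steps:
y = -2 (y = -13 + 11 = -2)
-27*k + y = -27*2 - 2 = -54 - 2 = -56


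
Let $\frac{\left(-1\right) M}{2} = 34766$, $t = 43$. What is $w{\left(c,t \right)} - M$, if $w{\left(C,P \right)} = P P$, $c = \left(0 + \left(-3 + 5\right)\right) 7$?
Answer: $71381$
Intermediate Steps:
$M = -69532$ ($M = \left(-2\right) 34766 = -69532$)
$c = 14$ ($c = \left(0 + 2\right) 7 = 2 \cdot 7 = 14$)
$w{\left(C,P \right)} = P^{2}$
$w{\left(c,t \right)} - M = 43^{2} - -69532 = 1849 + 69532 = 71381$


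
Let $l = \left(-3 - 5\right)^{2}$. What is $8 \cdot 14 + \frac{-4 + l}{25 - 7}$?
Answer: $\frac{346}{3} \approx 115.33$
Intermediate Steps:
$l = 64$ ($l = \left(-8\right)^{2} = 64$)
$8 \cdot 14 + \frac{-4 + l}{25 - 7} = 8 \cdot 14 + \frac{-4 + 64}{25 - 7} = 112 + \frac{60}{18} = 112 + 60 \cdot \frac{1}{18} = 112 + \frac{10}{3} = \frac{346}{3}$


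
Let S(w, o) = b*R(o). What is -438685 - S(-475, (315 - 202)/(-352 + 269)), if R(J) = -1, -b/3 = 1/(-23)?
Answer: -10089752/23 ≈ -4.3869e+5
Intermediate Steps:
b = 3/23 (b = -3/(-23) = -3*(-1/23) = 3/23 ≈ 0.13043)
S(w, o) = -3/23 (S(w, o) = (3/23)*(-1) = -3/23)
-438685 - S(-475, (315 - 202)/(-352 + 269)) = -438685 - 1*(-3/23) = -438685 + 3/23 = -10089752/23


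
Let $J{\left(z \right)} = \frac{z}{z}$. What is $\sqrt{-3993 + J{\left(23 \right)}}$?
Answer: $2 i \sqrt{998} \approx 63.182 i$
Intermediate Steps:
$J{\left(z \right)} = 1$
$\sqrt{-3993 + J{\left(23 \right)}} = \sqrt{-3993 + 1} = \sqrt{-3992} = 2 i \sqrt{998}$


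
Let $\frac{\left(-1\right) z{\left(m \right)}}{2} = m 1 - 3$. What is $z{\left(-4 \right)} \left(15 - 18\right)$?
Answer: $-42$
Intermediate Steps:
$z{\left(m \right)} = 6 - 2 m$ ($z{\left(m \right)} = - 2 \left(m 1 - 3\right) = - 2 \left(m - 3\right) = - 2 \left(-3 + m\right) = 6 - 2 m$)
$z{\left(-4 \right)} \left(15 - 18\right) = \left(6 - -8\right) \left(15 - 18\right) = \left(6 + 8\right) \left(15 - 18\right) = 14 \left(-3\right) = -42$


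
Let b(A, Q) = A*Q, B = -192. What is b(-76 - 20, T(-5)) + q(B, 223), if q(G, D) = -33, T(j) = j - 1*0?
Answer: 447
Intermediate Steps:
T(j) = j (T(j) = j + 0 = j)
b(-76 - 20, T(-5)) + q(B, 223) = (-76 - 20)*(-5) - 33 = -96*(-5) - 33 = 480 - 33 = 447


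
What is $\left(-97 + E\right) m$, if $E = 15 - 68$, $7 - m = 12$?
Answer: $750$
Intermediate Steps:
$m = -5$ ($m = 7 - 12 = -5$)
$E = -53$
$\left(-97 + E\right) m = \left(-97 - 53\right) \left(-5\right) = \left(-150\right) \left(-5\right) = 750$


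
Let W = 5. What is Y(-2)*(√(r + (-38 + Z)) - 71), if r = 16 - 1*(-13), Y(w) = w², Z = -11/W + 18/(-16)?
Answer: -284 + I*√4930/5 ≈ -284.0 + 14.043*I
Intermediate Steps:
Z = -133/40 (Z = -11/5 + 18/(-16) = -11*⅕ + 18*(-1/16) = -11/5 - 9/8 = -133/40 ≈ -3.3250)
r = 29 (r = 16 + 13 = 29)
Y(-2)*(√(r + (-38 + Z)) - 71) = (-2)²*(√(29 + (-38 - 133/40)) - 71) = 4*(√(29 - 1653/40) - 71) = 4*(√(-493/40) - 71) = 4*(I*√4930/20 - 71) = 4*(-71 + I*√4930/20) = -284 + I*√4930/5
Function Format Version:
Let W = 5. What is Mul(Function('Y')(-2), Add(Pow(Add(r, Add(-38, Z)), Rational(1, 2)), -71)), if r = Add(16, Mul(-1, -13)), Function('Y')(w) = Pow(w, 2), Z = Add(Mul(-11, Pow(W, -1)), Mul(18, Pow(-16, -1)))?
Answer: Add(-284, Mul(Rational(1, 5), I, Pow(4930, Rational(1, 2)))) ≈ Add(-284.00, Mul(14.043, I))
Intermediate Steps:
Z = Rational(-133, 40) (Z = Add(Mul(-11, Pow(5, -1)), Mul(18, Pow(-16, -1))) = Add(Mul(-11, Rational(1, 5)), Mul(18, Rational(-1, 16))) = Add(Rational(-11, 5), Rational(-9, 8)) = Rational(-133, 40) ≈ -3.3250)
r = 29 (r = Add(16, 13) = 29)
Mul(Function('Y')(-2), Add(Pow(Add(r, Add(-38, Z)), Rational(1, 2)), -71)) = Mul(Pow(-2, 2), Add(Pow(Add(29, Add(-38, Rational(-133, 40))), Rational(1, 2)), -71)) = Mul(4, Add(Pow(Add(29, Rational(-1653, 40)), Rational(1, 2)), -71)) = Mul(4, Add(Pow(Rational(-493, 40), Rational(1, 2)), -71)) = Mul(4, Add(Mul(Rational(1, 20), I, Pow(4930, Rational(1, 2))), -71)) = Mul(4, Add(-71, Mul(Rational(1, 20), I, Pow(4930, Rational(1, 2))))) = Add(-284, Mul(Rational(1, 5), I, Pow(4930, Rational(1, 2))))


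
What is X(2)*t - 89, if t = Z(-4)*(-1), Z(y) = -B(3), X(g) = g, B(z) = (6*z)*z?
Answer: 19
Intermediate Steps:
B(z) = 6*z²
Z(y) = -54 (Z(y) = -6*3² = -6*9 = -1*54 = -54)
t = 54 (t = -54*(-1) = 54)
X(2)*t - 89 = 2*54 - 89 = 108 - 89 = 19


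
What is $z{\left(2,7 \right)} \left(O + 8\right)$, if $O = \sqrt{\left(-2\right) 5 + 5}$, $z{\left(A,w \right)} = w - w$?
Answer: $0$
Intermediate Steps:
$z{\left(A,w \right)} = 0$
$O = i \sqrt{5}$ ($O = \sqrt{-10 + 5} = \sqrt{-5} = i \sqrt{5} \approx 2.2361 i$)
$z{\left(2,7 \right)} \left(O + 8\right) = 0 \left(i \sqrt{5} + 8\right) = 0 \left(8 + i \sqrt{5}\right) = 0$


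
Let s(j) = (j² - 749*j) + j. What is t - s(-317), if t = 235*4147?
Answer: 636940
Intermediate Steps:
t = 974545
s(j) = j² - 748*j
t - s(-317) = 974545 - (-317)*(-748 - 317) = 974545 - (-317)*(-1065) = 974545 - 1*337605 = 974545 - 337605 = 636940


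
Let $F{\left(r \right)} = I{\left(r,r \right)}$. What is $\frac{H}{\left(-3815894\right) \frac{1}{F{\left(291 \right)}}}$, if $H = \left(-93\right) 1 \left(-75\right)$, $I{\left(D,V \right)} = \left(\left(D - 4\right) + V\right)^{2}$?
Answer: $- \frac{1165117950}{1907947} \approx -610.67$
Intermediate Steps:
$I{\left(D,V \right)} = \left(-4 + D + V\right)^{2}$ ($I{\left(D,V \right)} = \left(\left(-4 + D\right) + V\right)^{2} = \left(-4 + D + V\right)^{2}$)
$H = 6975$ ($H = \left(-93\right) \left(-75\right) = 6975$)
$F{\left(r \right)} = \left(-4 + 2 r\right)^{2}$ ($F{\left(r \right)} = \left(-4 + r + r\right)^{2} = \left(-4 + 2 r\right)^{2}$)
$\frac{H}{\left(-3815894\right) \frac{1}{F{\left(291 \right)}}} = \frac{6975}{\left(-3815894\right) \frac{1}{4 \left(-2 + 291\right)^{2}}} = \frac{6975}{\left(-3815894\right) \frac{1}{4 \cdot 289^{2}}} = \frac{6975}{\left(-3815894\right) \frac{1}{4 \cdot 83521}} = \frac{6975}{\left(-3815894\right) \frac{1}{334084}} = \frac{6975}{- \frac{1907947}{167042}} = 6975 \left(- \frac{167042}{1907947}\right) = - \frac{1165117950}{1907947}$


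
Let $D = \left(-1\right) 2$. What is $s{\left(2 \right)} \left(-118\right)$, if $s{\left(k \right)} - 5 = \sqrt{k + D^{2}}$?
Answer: $-590 - 118 \sqrt{6} \approx -879.04$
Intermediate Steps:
$D = -2$
$s{\left(k \right)} = 5 + \sqrt{4 + k}$ ($s{\left(k \right)} = 5 + \sqrt{k + \left(-2\right)^{2}} = 5 + \sqrt{k + 4} = 5 + \sqrt{4 + k}$)
$s{\left(2 \right)} \left(-118\right) = \left(5 + \sqrt{4 + 2}\right) \left(-118\right) = \left(5 + \sqrt{6}\right) \left(-118\right) = -590 - 118 \sqrt{6}$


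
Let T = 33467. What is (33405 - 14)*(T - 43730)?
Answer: -342691833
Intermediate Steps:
(33405 - 14)*(T - 43730) = (33405 - 14)*(33467 - 43730) = 33391*(-10263) = -342691833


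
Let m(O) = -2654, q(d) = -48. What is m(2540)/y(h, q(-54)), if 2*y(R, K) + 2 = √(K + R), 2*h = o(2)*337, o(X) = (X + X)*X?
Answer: -1327/162 - 6635*√13/162 ≈ -155.86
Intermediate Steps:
o(X) = 2*X² (o(X) = (2*X)*X = 2*X²)
h = 1348 (h = ((2*2²)*337)/2 = ((2*4)*337)/2 = (8*337)/2 = (½)*2696 = 1348)
y(R, K) = -1 + √(K + R)/2
m(2540)/y(h, q(-54)) = -2654/(-1 + √(-48 + 1348)/2) = -2654/(-1 + √1300/2) = -2654/(-1 + (10*√13)/2) = -2654/(-1 + 5*√13)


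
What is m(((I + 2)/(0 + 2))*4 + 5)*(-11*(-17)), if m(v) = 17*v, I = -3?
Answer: 9537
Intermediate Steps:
m(((I + 2)/(0 + 2))*4 + 5)*(-11*(-17)) = (17*(((-3 + 2)/(0 + 2))*4 + 5))*(-11*(-17)) = (17*(-1/2*4 + 5))*187 = (17*(-1*½*4 + 5))*187 = (17*(-½*4 + 5))*187 = (17*(-2 + 5))*187 = (17*3)*187 = 51*187 = 9537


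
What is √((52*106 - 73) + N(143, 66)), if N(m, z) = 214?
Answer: √5653 ≈ 75.186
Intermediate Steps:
√((52*106 - 73) + N(143, 66)) = √((52*106 - 73) + 214) = √((5512 - 73) + 214) = √(5439 + 214) = √5653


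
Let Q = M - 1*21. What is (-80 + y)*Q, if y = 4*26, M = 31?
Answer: 240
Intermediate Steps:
Q = 10 (Q = 31 - 1*21 = 31 - 21 = 10)
y = 104
(-80 + y)*Q = (-80 + 104)*10 = 24*10 = 240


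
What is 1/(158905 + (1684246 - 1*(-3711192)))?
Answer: 1/5554343 ≈ 1.8004e-7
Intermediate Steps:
1/(158905 + (1684246 - 1*(-3711192))) = 1/(158905 + (1684246 + 3711192)) = 1/(158905 + 5395438) = 1/5554343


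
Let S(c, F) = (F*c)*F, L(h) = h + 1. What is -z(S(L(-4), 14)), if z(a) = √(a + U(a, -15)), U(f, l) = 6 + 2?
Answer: -2*I*√145 ≈ -24.083*I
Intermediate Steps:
L(h) = 1 + h
U(f, l) = 8
S(c, F) = c*F²
z(a) = √(8 + a) (z(a) = √(a + 8) = √(8 + a))
-z(S(L(-4), 14)) = -√(8 + (1 - 4)*14²) = -√(8 - 3*196) = -√(8 - 588) = -√(-580) = -2*I*√145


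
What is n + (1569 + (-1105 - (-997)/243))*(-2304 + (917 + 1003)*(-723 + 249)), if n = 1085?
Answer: -1281265481/3 ≈ -4.2709e+8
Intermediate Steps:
n + (1569 + (-1105 - (-997)/243))*(-2304 + (917 + 1003)*(-723 + 249)) = 1085 + (1569 + (-1105 - (-997)/243))*(-2304 + (917 + 1003)*(-723 + 249)) = 1085 + (1569 + (-1105 - (-997)/243))*(-2304 + 1920*(-474)) = 1085 + (1569 + (-1105 - 1*(-997/243)))*(-2304 - 910080) = 1085 + (1569 + (-1105 + 997/243))*(-912384) = 1085 + (1569 - 267518/243)*(-912384) = 1085 + (113749/243)*(-912384) = 1085 - 1281268736/3 = -1281265481/3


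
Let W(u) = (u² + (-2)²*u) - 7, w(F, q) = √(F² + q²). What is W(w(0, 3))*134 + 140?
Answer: 2016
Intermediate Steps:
W(u) = -7 + u² + 4*u (W(u) = (u² + 4*u) - 7 = -7 + u² + 4*u)
W(w(0, 3))*134 + 140 = (-7 + (√(0² + 3²))² + 4*√(0² + 3²))*134 + 140 = (-7 + (√(0 + 9))² + 4*√(0 + 9))*134 + 140 = (-7 + (√9)² + 4*√9)*134 + 140 = (-7 + 3² + 4*3)*134 + 140 = (-7 + 9 + 12)*134 + 140 = 14*134 + 140 = 1876 + 140 = 2016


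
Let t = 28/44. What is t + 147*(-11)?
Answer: -17780/11 ≈ -1616.4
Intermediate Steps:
t = 7/11 (t = 28*(1/44) = 7/11 ≈ 0.63636)
t + 147*(-11) = 7/11 + 147*(-11) = 7/11 - 1617 = -17780/11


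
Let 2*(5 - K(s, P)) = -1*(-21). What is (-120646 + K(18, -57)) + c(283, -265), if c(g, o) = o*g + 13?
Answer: -391267/2 ≈ -1.9563e+5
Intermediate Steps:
K(s, P) = -11/2 (K(s, P) = 5 - (-1)*(-21)/2 = 5 - ½*21 = 5 - 21/2 = -11/2)
c(g, o) = 13 + g*o (c(g, o) = g*o + 13 = 13 + g*o)
(-120646 + K(18, -57)) + c(283, -265) = (-120646 - 11/2) + (13 + 283*(-265)) = -241303/2 + (13 - 74995) = -241303/2 - 74982 = -391267/2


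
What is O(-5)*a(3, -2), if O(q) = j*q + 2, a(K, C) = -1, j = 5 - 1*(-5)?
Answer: 48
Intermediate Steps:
j = 10 (j = 5 + 5 = 10)
O(q) = 2 + 10*q (O(q) = 10*q + 2 = 2 + 10*q)
O(-5)*a(3, -2) = (2 + 10*(-5))*(-1) = (2 - 50)*(-1) = -48*(-1) = 48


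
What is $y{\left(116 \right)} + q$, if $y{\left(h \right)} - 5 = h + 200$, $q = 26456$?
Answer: $26777$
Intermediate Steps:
$y{\left(h \right)} = 205 + h$ ($y{\left(h \right)} = 5 + \left(h + 200\right) = 5 + \left(200 + h\right) = 205 + h$)
$y{\left(116 \right)} + q = \left(205 + 116\right) + 26456 = 321 + 26456 = 26777$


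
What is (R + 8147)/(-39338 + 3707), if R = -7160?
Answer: -329/11877 ≈ -0.027701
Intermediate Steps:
(R + 8147)/(-39338 + 3707) = (-7160 + 8147)/(-39338 + 3707) = 987/(-35631) = 987*(-1/35631) = -329/11877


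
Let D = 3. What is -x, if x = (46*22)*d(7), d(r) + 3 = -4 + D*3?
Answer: -2024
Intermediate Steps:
d(r) = 2 (d(r) = -3 + (-4 + 3*3) = -3 + (-4 + 9) = -3 + 5 = 2)
x = 2024 (x = (46*22)*2 = 1012*2 = 2024)
-x = -1*2024 = -2024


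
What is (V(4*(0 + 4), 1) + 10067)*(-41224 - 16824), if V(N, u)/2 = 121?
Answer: -598416832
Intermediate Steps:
V(N, u) = 242 (V(N, u) = 2*121 = 242)
(V(4*(0 + 4), 1) + 10067)*(-41224 - 16824) = (242 + 10067)*(-41224 - 16824) = 10309*(-58048) = -598416832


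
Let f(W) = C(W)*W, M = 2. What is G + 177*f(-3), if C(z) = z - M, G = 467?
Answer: 3122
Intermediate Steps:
C(z) = -2 + z (C(z) = z - 1*2 = z - 2 = -2 + z)
f(W) = W*(-2 + W) (f(W) = (-2 + W)*W = W*(-2 + W))
G + 177*f(-3) = 467 + 177*(-3*(-2 - 3)) = 467 + 177*(-3*(-5)) = 467 + 177*15 = 467 + 2655 = 3122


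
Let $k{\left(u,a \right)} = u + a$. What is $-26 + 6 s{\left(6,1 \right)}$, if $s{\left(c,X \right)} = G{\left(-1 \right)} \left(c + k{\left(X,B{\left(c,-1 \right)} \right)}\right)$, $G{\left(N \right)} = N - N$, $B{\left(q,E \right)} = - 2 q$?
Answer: $-26$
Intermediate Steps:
$G{\left(N \right)} = 0$
$k{\left(u,a \right)} = a + u$
$s{\left(c,X \right)} = 0$ ($s{\left(c,X \right)} = 0 \left(c + \left(- 2 c + X\right)\right) = 0 \left(c + \left(X - 2 c\right)\right) = 0 \left(X - c\right) = 0$)
$-26 + 6 s{\left(6,1 \right)} = -26 + 6 \cdot 0 = -26 + 0 = -26$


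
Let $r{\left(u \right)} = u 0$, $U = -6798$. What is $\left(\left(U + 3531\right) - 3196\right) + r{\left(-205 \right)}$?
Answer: $-6463$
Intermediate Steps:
$r{\left(u \right)} = 0$
$\left(\left(U + 3531\right) - 3196\right) + r{\left(-205 \right)} = \left(\left(-6798 + 3531\right) - 3196\right) + 0 = \left(-3267 - 3196\right) + 0 = -6463 + 0 = -6463$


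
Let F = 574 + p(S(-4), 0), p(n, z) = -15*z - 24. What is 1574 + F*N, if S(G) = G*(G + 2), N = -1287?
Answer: -706276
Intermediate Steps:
S(G) = G*(2 + G)
p(n, z) = -24 - 15*z
F = 550 (F = 574 + (-24 - 15*0) = 574 + (-24 + 0) = 574 - 24 = 550)
1574 + F*N = 1574 + 550*(-1287) = 1574 - 707850 = -706276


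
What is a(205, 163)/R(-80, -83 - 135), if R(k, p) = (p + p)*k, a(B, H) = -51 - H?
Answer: -107/17440 ≈ -0.0061353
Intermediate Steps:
R(k, p) = 2*k*p (R(k, p) = (2*p)*k = 2*k*p)
a(205, 163)/R(-80, -83 - 135) = (-51 - 1*163)/((2*(-80)*(-83 - 135))) = (-51 - 163)/((2*(-80)*(-218))) = -214/34880 = -214*1/34880 = -107/17440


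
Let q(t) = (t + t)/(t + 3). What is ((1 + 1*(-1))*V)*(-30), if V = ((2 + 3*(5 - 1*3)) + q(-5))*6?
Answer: 0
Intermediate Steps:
q(t) = 2*t/(3 + t) (q(t) = (2*t)/(3 + t) = 2*t/(3 + t))
V = 78 (V = ((2 + 3*(5 - 1*3)) + 2*(-5)/(3 - 5))*6 = ((2 + 3*(5 - 3)) + 2*(-5)/(-2))*6 = ((2 + 3*2) + 2*(-5)*(-½))*6 = ((2 + 6) + 5)*6 = (8 + 5)*6 = 13*6 = 78)
((1 + 1*(-1))*V)*(-30) = ((1 + 1*(-1))*78)*(-30) = ((1 - 1)*78)*(-30) = (0*78)*(-30) = 0*(-30) = 0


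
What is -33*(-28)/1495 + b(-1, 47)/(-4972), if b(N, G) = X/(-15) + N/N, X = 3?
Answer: 1148233/1858285 ≈ 0.61790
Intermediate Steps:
b(N, G) = ⅘ (b(N, G) = 3/(-15) + N/N = 3*(-1/15) + 1 = -⅕ + 1 = ⅘)
-33*(-28)/1495 + b(-1, 47)/(-4972) = -33*(-28)/1495 + (⅘)/(-4972) = 924*(1/1495) + (⅘)*(-1/4972) = 924/1495 - 1/6215 = 1148233/1858285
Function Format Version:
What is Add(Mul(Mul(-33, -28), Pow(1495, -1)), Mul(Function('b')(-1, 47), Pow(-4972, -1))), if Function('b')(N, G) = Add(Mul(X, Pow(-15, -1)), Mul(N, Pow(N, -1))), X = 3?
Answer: Rational(1148233, 1858285) ≈ 0.61790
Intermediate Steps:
Function('b')(N, G) = Rational(4, 5) (Function('b')(N, G) = Add(Mul(3, Pow(-15, -1)), Mul(N, Pow(N, -1))) = Add(Mul(3, Rational(-1, 15)), 1) = Add(Rational(-1, 5), 1) = Rational(4, 5))
Add(Mul(Mul(-33, -28), Pow(1495, -1)), Mul(Function('b')(-1, 47), Pow(-4972, -1))) = Add(Mul(Mul(-33, -28), Pow(1495, -1)), Mul(Rational(4, 5), Pow(-4972, -1))) = Add(Mul(924, Rational(1, 1495)), Mul(Rational(4, 5), Rational(-1, 4972))) = Add(Rational(924, 1495), Rational(-1, 6215)) = Rational(1148233, 1858285)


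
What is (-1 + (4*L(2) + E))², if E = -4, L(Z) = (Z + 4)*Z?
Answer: 1849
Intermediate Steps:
L(Z) = Z*(4 + Z) (L(Z) = (4 + Z)*Z = Z*(4 + Z))
(-1 + (4*L(2) + E))² = (-1 + (4*(2*(4 + 2)) - 4))² = (-1 + (4*(2*6) - 4))² = (-1 + (4*12 - 4))² = (-1 + (48 - 4))² = (-1 + 44)² = 43² = 1849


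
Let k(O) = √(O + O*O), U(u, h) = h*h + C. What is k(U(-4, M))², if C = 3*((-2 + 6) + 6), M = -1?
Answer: 992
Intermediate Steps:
C = 30 (C = 3*(4 + 6) = 3*10 = 30)
U(u, h) = 30 + h² (U(u, h) = h*h + 30 = h² + 30 = 30 + h²)
k(O) = √(O + O²)
k(U(-4, M))² = (√((30 + (-1)²)*(1 + (30 + (-1)²))))² = (√((30 + 1)*(1 + (30 + 1))))² = (√(31*(1 + 31)))² = (√(31*32))² = (√992)² = (4*√62)² = 992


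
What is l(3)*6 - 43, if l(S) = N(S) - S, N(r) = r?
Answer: -43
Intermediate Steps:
l(S) = 0 (l(S) = S - S = 0)
l(3)*6 - 43 = 0*6 - 43 = 0 - 43 = -43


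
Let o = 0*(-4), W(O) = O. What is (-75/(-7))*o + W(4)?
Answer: 4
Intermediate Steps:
o = 0
(-75/(-7))*o + W(4) = -75/(-7)*0 + 4 = -75*(-⅐)*0 + 4 = (75/7)*0 + 4 = 0 + 4 = 4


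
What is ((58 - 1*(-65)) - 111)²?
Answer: 144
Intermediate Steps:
((58 - 1*(-65)) - 111)² = ((58 + 65) - 111)² = (123 - 111)² = 12² = 144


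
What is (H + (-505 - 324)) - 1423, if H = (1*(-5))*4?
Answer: -2272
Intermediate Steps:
H = -20 (H = -5*4 = -20)
(H + (-505 - 324)) - 1423 = (-20 + (-505 - 324)) - 1423 = (-20 - 829) - 1423 = -849 - 1423 = -2272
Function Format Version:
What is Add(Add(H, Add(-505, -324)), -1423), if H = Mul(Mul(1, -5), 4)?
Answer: -2272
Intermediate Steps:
H = -20 (H = Mul(-5, 4) = -20)
Add(Add(H, Add(-505, -324)), -1423) = Add(Add(-20, Add(-505, -324)), -1423) = Add(Add(-20, -829), -1423) = Add(-849, -1423) = -2272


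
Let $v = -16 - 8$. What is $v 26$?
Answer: $-624$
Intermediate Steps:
$v = -24$ ($v = -16 - 8 = -24$)
$v 26 = \left(-24\right) 26 = -624$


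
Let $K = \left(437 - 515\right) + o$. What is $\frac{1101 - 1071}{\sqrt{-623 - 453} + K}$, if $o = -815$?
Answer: $- \frac{1786}{53235} - \frac{4 i \sqrt{269}}{53235} \approx -0.033549 - 0.0012324 i$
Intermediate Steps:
$K = -893$ ($K = \left(437 - 515\right) - 815 = -78 - 815 = -893$)
$\frac{1101 - 1071}{\sqrt{-623 - 453} + K} = \frac{1101 - 1071}{\sqrt{-623 - 453} - 893} = \frac{30}{\sqrt{-1076} - 893} = \frac{30}{2 i \sqrt{269} - 893} = \frac{30}{-893 + 2 i \sqrt{269}}$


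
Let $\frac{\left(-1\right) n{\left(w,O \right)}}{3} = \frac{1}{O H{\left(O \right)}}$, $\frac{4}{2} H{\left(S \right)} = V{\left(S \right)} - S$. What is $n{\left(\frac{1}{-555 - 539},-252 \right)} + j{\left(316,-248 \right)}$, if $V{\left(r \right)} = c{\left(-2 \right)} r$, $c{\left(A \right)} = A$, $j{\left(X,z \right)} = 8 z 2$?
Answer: $- \frac{125991935}{31752} \approx -3968.0$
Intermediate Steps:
$j{\left(X,z \right)} = 16 z$
$V{\left(r \right)} = - 2 r$
$H{\left(S \right)} = - \frac{3 S}{2}$ ($H{\left(S \right)} = \frac{- 2 S - S}{2} = \frac{\left(-3\right) S}{2} = - \frac{3 S}{2}$)
$n{\left(w,O \right)} = \frac{2}{O^{2}}$ ($n{\left(w,O \right)} = - 3 \frac{1}{O \left(- \frac{3 O}{2}\right)} = - 3 \frac{\left(- \frac{2}{3}\right) \frac{1}{O}}{O} = - 3 \left(- \frac{2}{3 O^{2}}\right) = \frac{2}{O^{2}}$)
$n{\left(\frac{1}{-555 - 539},-252 \right)} + j{\left(316,-248 \right)} = \frac{2}{63504} + 16 \left(-248\right) = 2 \cdot \frac{1}{63504} - 3968 = \frac{1}{31752} - 3968 = - \frac{125991935}{31752}$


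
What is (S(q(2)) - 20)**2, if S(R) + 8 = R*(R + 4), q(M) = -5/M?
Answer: 16129/16 ≈ 1008.1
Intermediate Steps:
S(R) = -8 + R*(4 + R) (S(R) = -8 + R*(R + 4) = -8 + R*(4 + R))
(S(q(2)) - 20)**2 = ((-8 + (-5/2)**2 + 4*(-5/2)) - 20)**2 = ((-8 + 25/4 - 10) - 20)**2 = (-47/4 - 20)**2 = (-127/4)**2 = 16129/16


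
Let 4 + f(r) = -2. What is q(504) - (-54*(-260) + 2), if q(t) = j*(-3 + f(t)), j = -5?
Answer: -13997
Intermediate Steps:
f(r) = -6 (f(r) = -4 - 2 = -6)
q(t) = 45 (q(t) = -5*(-3 - 6) = -5*(-9) = 45)
q(504) - (-54*(-260) + 2) = 45 - (-54*(-260) + 2) = 45 - (14040 + 2) = 45 - 1*14042 = 45 - 14042 = -13997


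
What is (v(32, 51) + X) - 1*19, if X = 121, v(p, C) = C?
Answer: 153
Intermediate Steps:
(v(32, 51) + X) - 1*19 = (51 + 121) - 1*19 = 172 - 19 = 153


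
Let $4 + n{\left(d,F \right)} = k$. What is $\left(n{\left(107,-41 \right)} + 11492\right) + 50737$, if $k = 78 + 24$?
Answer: $62327$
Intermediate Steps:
$k = 102$
$n{\left(d,F \right)} = 98$ ($n{\left(d,F \right)} = -4 + 102 = 98$)
$\left(n{\left(107,-41 \right)} + 11492\right) + 50737 = \left(98 + 11492\right) + 50737 = 11590 + 50737 = 62327$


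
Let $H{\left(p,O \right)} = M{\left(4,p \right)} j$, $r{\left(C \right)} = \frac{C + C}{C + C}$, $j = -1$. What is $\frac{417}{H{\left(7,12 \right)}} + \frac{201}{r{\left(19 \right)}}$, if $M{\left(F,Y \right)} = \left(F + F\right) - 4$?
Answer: $\frac{387}{4} \approx 96.75$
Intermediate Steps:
$r{\left(C \right)} = 1$ ($r{\left(C \right)} = \frac{2 C}{2 C} = 2 C \frac{1}{2 C} = 1$)
$M{\left(F,Y \right)} = -4 + 2 F$ ($M{\left(F,Y \right)} = 2 F - 4 = -4 + 2 F$)
$H{\left(p,O \right)} = -4$ ($H{\left(p,O \right)} = \left(-4 + 2 \cdot 4\right) \left(-1\right) = \left(-4 + 8\right) \left(-1\right) = 4 \left(-1\right) = -4$)
$\frac{417}{H{\left(7,12 \right)}} + \frac{201}{r{\left(19 \right)}} = \frac{417}{-4} + \frac{201}{1} = 417 \left(- \frac{1}{4}\right) + 201 \cdot 1 = - \frac{417}{4} + 201 = \frac{387}{4}$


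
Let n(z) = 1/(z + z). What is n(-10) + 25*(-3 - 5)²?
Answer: 31999/20 ≈ 1599.9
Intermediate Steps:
n(z) = 1/(2*z)
n(-10) + 25*(-3 - 5)² = (½)/(-10) + 25*(-3 - 5)² = (½)*(-⅒) + 25*(-8)² = -1/20 + 25*64 = -1/20 + 1600 = 31999/20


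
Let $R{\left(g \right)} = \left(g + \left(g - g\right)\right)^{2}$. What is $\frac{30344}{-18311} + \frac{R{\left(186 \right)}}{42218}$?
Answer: $- \frac{323787818}{386526899} \approx -0.83768$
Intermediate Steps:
$R{\left(g \right)} = g^{2}$ ($R{\left(g \right)} = \left(g + 0\right)^{2} = g^{2}$)
$\frac{30344}{-18311} + \frac{R{\left(186 \right)}}{42218} = \frac{30344}{-18311} + \frac{186^{2}}{42218} = 30344 \left(- \frac{1}{18311}\right) + 34596 \cdot \frac{1}{42218} = - \frac{30344}{18311} + \frac{17298}{21109} = - \frac{323787818}{386526899}$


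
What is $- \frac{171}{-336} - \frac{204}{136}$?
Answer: $- \frac{111}{112} \approx -0.99107$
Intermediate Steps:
$- \frac{171}{-336} - \frac{204}{136} = \left(-171\right) \left(- \frac{1}{336}\right) - \frac{3}{2} = \frac{57}{112} - \frac{3}{2} = - \frac{111}{112}$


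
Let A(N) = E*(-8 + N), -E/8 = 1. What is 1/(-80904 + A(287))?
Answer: -1/83136 ≈ -1.2028e-5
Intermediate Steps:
E = -8 (E = -8*1 = -8)
A(N) = 64 - 8*N (A(N) = -8*(-8 + N) = 64 - 8*N)
1/(-80904 + A(287)) = 1/(-80904 + (64 - 8*287)) = 1/(-80904 + (64 - 2296)) = 1/(-80904 - 2232) = 1/(-83136) = -1/83136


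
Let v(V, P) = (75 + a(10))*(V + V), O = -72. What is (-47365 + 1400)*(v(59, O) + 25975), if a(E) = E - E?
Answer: -1600731125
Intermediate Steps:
a(E) = 0
v(V, P) = 150*V (v(V, P) = (75 + 0)*(V + V) = 75*(2*V) = 150*V)
(-47365 + 1400)*(v(59, O) + 25975) = (-47365 + 1400)*(150*59 + 25975) = -45965*(8850 + 25975) = -45965*34825 = -1600731125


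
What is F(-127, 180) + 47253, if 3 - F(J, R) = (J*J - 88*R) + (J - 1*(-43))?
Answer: 47051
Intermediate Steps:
F(J, R) = -40 - J - J² + 88*R (F(J, R) = 3 - ((J*J - 88*R) + (J - 1*(-43))) = 3 - ((J² - 88*R) + (J + 43)) = 3 - ((J² - 88*R) + (43 + J)) = 3 - (43 + J + J² - 88*R) = 3 + (-43 - J - J² + 88*R) = -40 - J - J² + 88*R)
F(-127, 180) + 47253 = (-40 - 1*(-127) - 1*(-127)² + 88*180) + 47253 = (-40 + 127 - 1*16129 + 15840) + 47253 = (-40 + 127 - 16129 + 15840) + 47253 = -202 + 47253 = 47051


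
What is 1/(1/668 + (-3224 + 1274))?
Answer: -668/1302599 ≈ -0.00051282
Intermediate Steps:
1/(1/668 + (-3224 + 1274)) = 1/(1/668 - 1950) = 1/(-1302599/668) = -668/1302599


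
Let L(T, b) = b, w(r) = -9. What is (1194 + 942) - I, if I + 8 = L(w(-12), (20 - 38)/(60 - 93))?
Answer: 23578/11 ≈ 2143.5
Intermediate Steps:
I = -82/11 (I = -8 + (20 - 38)/(60 - 93) = -8 - 18/(-33) = -8 - 18*(-1/33) = -8 + 6/11 = -82/11 ≈ -7.4545)
(1194 + 942) - I = (1194 + 942) - 1*(-82/11) = 2136 + 82/11 = 23578/11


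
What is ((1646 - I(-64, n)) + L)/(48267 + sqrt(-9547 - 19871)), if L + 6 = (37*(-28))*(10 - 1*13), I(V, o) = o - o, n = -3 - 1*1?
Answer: 76390572/776577569 - 4748*I*sqrt(29418)/2329732707 ≈ 0.098368 - 0.00034955*I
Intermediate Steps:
n = -4 (n = -3 - 1 = -4)
I(V, o) = 0
L = 3102 (L = -6 + (37*(-28))*(10 - 1*13) = -6 - 1036*(10 - 13) = -6 - 1036*(-3) = -6 + 3108 = 3102)
((1646 - I(-64, n)) + L)/(48267 + sqrt(-9547 - 19871)) = ((1646 - 1*0) + 3102)/(48267 + sqrt(-9547 - 19871)) = ((1646 + 0) + 3102)/(48267 + sqrt(-29418)) = (1646 + 3102)/(48267 + I*sqrt(29418)) = 4748/(48267 + I*sqrt(29418))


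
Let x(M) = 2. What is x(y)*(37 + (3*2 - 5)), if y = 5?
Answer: 76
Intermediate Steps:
x(y)*(37 + (3*2 - 5)) = 2*(37 + (3*2 - 5)) = 2*(37 + (6 - 5)) = 2*(37 + 1) = 2*38 = 76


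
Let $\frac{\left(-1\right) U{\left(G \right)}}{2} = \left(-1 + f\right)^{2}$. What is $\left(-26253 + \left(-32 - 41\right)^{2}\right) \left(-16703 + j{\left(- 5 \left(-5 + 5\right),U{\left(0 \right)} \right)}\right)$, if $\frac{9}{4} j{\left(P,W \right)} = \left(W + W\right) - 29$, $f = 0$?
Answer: $\frac{1049401372}{3} \approx 3.498 \cdot 10^{8}$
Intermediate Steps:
$U{\left(G \right)} = -2$ ($U{\left(G \right)} = - 2 \left(-1 + 0\right)^{2} = - 2 \left(-1\right)^{2} = \left(-2\right) 1 = -2$)
$j{\left(P,W \right)} = - \frac{116}{9} + \frac{8 W}{9}$ ($j{\left(P,W \right)} = \frac{4 \left(\left(W + W\right) - 29\right)}{9} = \frac{4 \left(2 W - 29\right)}{9} = \frac{4 \left(-29 + 2 W\right)}{9} = - \frac{116}{9} + \frac{8 W}{9}$)
$\left(-26253 + \left(-32 - 41\right)^{2}\right) \left(-16703 + j{\left(- 5 \left(-5 + 5\right),U{\left(0 \right)} \right)}\right) = \left(-26253 + \left(-32 - 41\right)^{2}\right) \left(-16703 + \left(- \frac{116}{9} + \frac{8}{9} \left(-2\right)\right)\right) = \left(-26253 + \left(-73\right)^{2}\right) \left(-16703 - \frac{44}{3}\right) = \left(-26253 + 5329\right) \left(-16703 - \frac{44}{3}\right) = \left(-20924\right) \left(- \frac{50153}{3}\right) = \frac{1049401372}{3}$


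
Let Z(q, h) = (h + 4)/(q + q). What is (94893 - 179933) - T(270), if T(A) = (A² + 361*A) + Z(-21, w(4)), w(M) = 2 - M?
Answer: -5363609/21 ≈ -2.5541e+5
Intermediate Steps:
Z(q, h) = (4 + h)/(2*q) (Z(q, h) = (4 + h)/((2*q)) = (4 + h)*(1/(2*q)) = (4 + h)/(2*q))
T(A) = -1/21 + A² + 361*A (T(A) = (A² + 361*A) + (½)*(4 + (2 - 1*4))/(-21) = (A² + 361*A) + (½)*(-1/21)*(4 + (2 - 4)) = (A² + 361*A) + (½)*(-1/21)*(4 - 2) = (A² + 361*A) + (½)*(-1/21)*2 = (A² + 361*A) - 1/21 = -1/21 + A² + 361*A)
(94893 - 179933) - T(270) = (94893 - 179933) - (-1/21 + 270² + 361*270) = -85040 - (-1/21 + 72900 + 97470) = -85040 - 1*3577769/21 = -85040 - 3577769/21 = -5363609/21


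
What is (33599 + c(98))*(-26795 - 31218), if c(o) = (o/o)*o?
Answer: -1954864061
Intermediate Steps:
c(o) = o (c(o) = 1*o = o)
(33599 + c(98))*(-26795 - 31218) = (33599 + 98)*(-26795 - 31218) = 33697*(-58013) = -1954864061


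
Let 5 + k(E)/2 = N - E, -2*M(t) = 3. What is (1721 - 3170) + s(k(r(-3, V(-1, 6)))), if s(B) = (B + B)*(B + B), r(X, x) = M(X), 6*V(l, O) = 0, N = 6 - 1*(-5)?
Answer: -549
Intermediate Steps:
N = 11 (N = 6 + 5 = 11)
M(t) = -3/2 (M(t) = -½*3 = -3/2)
V(l, O) = 0 (V(l, O) = (⅙)*0 = 0)
r(X, x) = -3/2
k(E) = 12 - 2*E (k(E) = -10 + 2*(11 - E) = -10 + (22 - 2*E) = 12 - 2*E)
s(B) = 4*B² (s(B) = (2*B)*(2*B) = 4*B²)
(1721 - 3170) + s(k(r(-3, V(-1, 6)))) = (1721 - 3170) + 4*(12 - 2*(-3/2))² = -1449 + 4*(12 + 3)² = -1449 + 4*15² = -1449 + 4*225 = -1449 + 900 = -549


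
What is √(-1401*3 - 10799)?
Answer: I*√15002 ≈ 122.48*I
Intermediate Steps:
√(-1401*3 - 10799) = √(-4203 - 10799) = √(-15002) = I*√15002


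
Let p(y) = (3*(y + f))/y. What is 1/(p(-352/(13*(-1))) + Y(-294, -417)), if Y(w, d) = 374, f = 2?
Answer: 176/66391 ≈ 0.0026510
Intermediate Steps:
p(y) = (6 + 3*y)/y (p(y) = (3*(y + 2))/y = (3*(2 + y))/y = (6 + 3*y)/y)
1/(p(-352/(13*(-1))) + Y(-294, -417)) = 1/((3 + 6/((-352/(13*(-1))))) + 374) = 1/((3 + 6/((-352/(-13)))) + 374) = 1/((3 + 6/((-352*(-1/13)))) + 374) = 1/((3 + 6/(352/13)) + 374) = 1/((3 + 6*(13/352)) + 374) = 1/((3 + 39/176) + 374) = 1/(567/176 + 374) = 1/(66391/176) = 176/66391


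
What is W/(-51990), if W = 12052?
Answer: -6026/25995 ≈ -0.23181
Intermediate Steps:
W/(-51990) = 12052/(-51990) = 12052*(-1/51990) = -6026/25995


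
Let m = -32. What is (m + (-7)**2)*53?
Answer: 901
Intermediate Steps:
(m + (-7)**2)*53 = (-32 + (-7)**2)*53 = (-32 + 49)*53 = 17*53 = 901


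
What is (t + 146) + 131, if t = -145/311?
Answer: 86002/311 ≈ 276.53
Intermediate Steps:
t = -145/311 (t = -145*1/311 = -145/311 ≈ -0.46624)
(t + 146) + 131 = (-145/311 + 146) + 131 = 45261/311 + 131 = 86002/311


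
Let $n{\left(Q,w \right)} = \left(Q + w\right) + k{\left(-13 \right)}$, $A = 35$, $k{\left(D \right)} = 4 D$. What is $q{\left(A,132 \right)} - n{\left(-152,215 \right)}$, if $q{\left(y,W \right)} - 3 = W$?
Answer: $124$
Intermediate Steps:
$q{\left(y,W \right)} = 3 + W$
$n{\left(Q,w \right)} = -52 + Q + w$ ($n{\left(Q,w \right)} = \left(Q + w\right) + 4 \left(-13\right) = \left(Q + w\right) - 52 = -52 + Q + w$)
$q{\left(A,132 \right)} - n{\left(-152,215 \right)} = \left(3 + 132\right) - \left(-52 - 152 + 215\right) = 135 - 11 = 124$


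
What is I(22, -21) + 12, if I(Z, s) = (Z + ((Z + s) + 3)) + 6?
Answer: 44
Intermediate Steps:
I(Z, s) = 9 + s + 2*Z (I(Z, s) = (Z + (3 + Z + s)) + 6 = (3 + s + 2*Z) + 6 = 9 + s + 2*Z)
I(22, -21) + 12 = (9 - 21 + 2*22) + 12 = (9 - 21 + 44) + 12 = 32 + 12 = 44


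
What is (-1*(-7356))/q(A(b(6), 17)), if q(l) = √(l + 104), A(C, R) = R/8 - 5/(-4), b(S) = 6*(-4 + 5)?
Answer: 14712*√1718/859 ≈ 709.89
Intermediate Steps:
b(S) = 6 (b(S) = 6*1 = 6)
A(C, R) = 5/4 + R/8 (A(C, R) = R*(⅛) - 5*(-¼) = R/8 + 5/4 = 5/4 + R/8)
q(l) = √(104 + l)
(-1*(-7356))/q(A(b(6), 17)) = (-1*(-7356))/(√(104 + (5/4 + (⅛)*17))) = 7356/(√(104 + (5/4 + 17/8))) = 7356/(√(104 + 27/8)) = 7356/(√(859/8)) = 7356/((√1718/4)) = 7356*(2*√1718/859) = 14712*√1718/859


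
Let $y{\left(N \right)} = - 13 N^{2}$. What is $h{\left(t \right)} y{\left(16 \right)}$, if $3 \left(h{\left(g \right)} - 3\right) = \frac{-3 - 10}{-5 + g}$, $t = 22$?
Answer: $- \frac{465920}{51} \approx -9135.7$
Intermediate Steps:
$h{\left(g \right)} = 3 - \frac{13}{3 \left(-5 + g\right)}$ ($h{\left(g \right)} = 3 + \frac{\left(-3 - 10\right) \frac{1}{-5 + g}}{3} = 3 + \frac{\left(-13\right) \frac{1}{-5 + g}}{3} = 3 - \frac{13}{3 \left(-5 + g\right)}$)
$h{\left(t \right)} y{\left(16 \right)} = \frac{-58 + 9 \cdot 22}{3 \left(-5 + 22\right)} \left(- 13 \cdot 16^{2}\right) = \frac{-58 + 198}{3 \cdot 17} \left(\left(-13\right) 256\right) = \frac{1}{3} \cdot \frac{1}{17} \cdot 140 \left(-3328\right) = \frac{140}{51} \left(-3328\right) = - \frac{465920}{51}$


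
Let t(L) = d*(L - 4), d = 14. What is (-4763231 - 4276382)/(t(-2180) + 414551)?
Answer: -9039613/383975 ≈ -23.542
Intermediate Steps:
t(L) = -56 + 14*L (t(L) = 14*(L - 4) = 14*(-4 + L) = -56 + 14*L)
(-4763231 - 4276382)/(t(-2180) + 414551) = (-4763231 - 4276382)/((-56 + 14*(-2180)) + 414551) = -9039613/((-56 - 30520) + 414551) = -9039613/(-30576 + 414551) = -9039613/383975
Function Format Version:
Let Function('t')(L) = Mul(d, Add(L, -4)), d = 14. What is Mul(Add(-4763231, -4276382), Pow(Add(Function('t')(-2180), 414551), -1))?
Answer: Rational(-9039613, 383975) ≈ -23.542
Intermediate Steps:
Function('t')(L) = Add(-56, Mul(14, L)) (Function('t')(L) = Mul(14, Add(L, -4)) = Mul(14, Add(-4, L)) = Add(-56, Mul(14, L)))
Mul(Add(-4763231, -4276382), Pow(Add(Function('t')(-2180), 414551), -1)) = Mul(Add(-4763231, -4276382), Pow(Add(Add(-56, Mul(14, -2180)), 414551), -1)) = Mul(-9039613, Pow(Add(Add(-56, -30520), 414551), -1)) = Mul(-9039613, Pow(Add(-30576, 414551), -1)) = Mul(-9039613, Pow(383975, -1)) = Mul(-9039613, Rational(1, 383975)) = Rational(-9039613, 383975)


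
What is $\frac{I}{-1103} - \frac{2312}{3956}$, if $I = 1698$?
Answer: $- \frac{2316856}{1090867} \approx -2.1239$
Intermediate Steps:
$\frac{I}{-1103} - \frac{2312}{3956} = \frac{1698}{-1103} - \frac{2312}{3956} = 1698 \left(- \frac{1}{1103}\right) - \frac{578}{989} = - \frac{1698}{1103} - \frac{578}{989} = - \frac{2316856}{1090867}$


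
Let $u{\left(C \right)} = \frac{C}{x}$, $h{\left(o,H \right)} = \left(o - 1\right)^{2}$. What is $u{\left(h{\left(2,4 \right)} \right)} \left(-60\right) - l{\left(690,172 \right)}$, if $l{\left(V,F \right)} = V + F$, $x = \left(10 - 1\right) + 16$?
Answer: $- \frac{4322}{5} \approx -864.4$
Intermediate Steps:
$x = 25$ ($x = 9 + 16 = 25$)
$h{\left(o,H \right)} = \left(-1 + o\right)^{2}$
$l{\left(V,F \right)} = F + V$
$u{\left(C \right)} = \frac{C}{25}$
$u{\left(h{\left(2,4 \right)} \right)} \left(-60\right) - l{\left(690,172 \right)} = \frac{\left(-1 + 2\right)^{2}}{25} \left(-60\right) - \left(172 + 690\right) = \frac{1^{2}}{25} \left(-60\right) - 862 = \frac{1}{25} \cdot 1 \left(-60\right) - 862 = \frac{1}{25} \left(-60\right) - 862 = - \frac{12}{5} - 862 = - \frac{4322}{5}$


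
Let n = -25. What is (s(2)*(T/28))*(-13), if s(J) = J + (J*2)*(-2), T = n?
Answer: -975/14 ≈ -69.643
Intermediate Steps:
T = -25
s(J) = -3*J (s(J) = J + (2*J)*(-2) = J - 4*J = -3*J)
(s(2)*(T/28))*(-13) = ((-3*2)*(-25/28))*(-13) = -(-150)/28*(-13) = -6*(-25/28)*(-13) = (75/14)*(-13) = -975/14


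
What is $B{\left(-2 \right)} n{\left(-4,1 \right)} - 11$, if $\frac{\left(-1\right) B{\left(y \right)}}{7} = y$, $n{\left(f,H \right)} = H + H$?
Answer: $17$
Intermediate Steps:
$n{\left(f,H \right)} = 2 H$
$B{\left(y \right)} = - 7 y$
$B{\left(-2 \right)} n{\left(-4,1 \right)} - 11 = \left(-7\right) \left(-2\right) 2 \cdot 1 - 11 = 14 \cdot 2 - 11 = 28 - 11 = 17$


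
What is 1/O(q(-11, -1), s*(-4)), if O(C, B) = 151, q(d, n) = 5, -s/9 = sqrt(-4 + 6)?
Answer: 1/151 ≈ 0.0066225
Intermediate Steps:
s = -9*sqrt(2) (s = -9*sqrt(-4 + 6) = -9*sqrt(2) ≈ -12.728)
1/O(q(-11, -1), s*(-4)) = 1/151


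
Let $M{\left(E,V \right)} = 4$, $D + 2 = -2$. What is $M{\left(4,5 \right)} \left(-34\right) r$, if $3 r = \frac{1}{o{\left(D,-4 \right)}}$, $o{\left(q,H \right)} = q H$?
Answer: $- \frac{17}{6} \approx -2.8333$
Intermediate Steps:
$D = -4$ ($D = -2 - 2 = -4$)
$o{\left(q,H \right)} = H q$
$r = \frac{1}{48}$ ($r = \frac{1}{3 \left(\left(-4\right) \left(-4\right)\right)} = \frac{1}{3 \cdot 16} = \frac{1}{3} \cdot \frac{1}{16} = \frac{1}{48} \approx 0.020833$)
$M{\left(4,5 \right)} \left(-34\right) r = 4 \left(-34\right) \frac{1}{48} = \left(-136\right) \frac{1}{48} = - \frac{17}{6}$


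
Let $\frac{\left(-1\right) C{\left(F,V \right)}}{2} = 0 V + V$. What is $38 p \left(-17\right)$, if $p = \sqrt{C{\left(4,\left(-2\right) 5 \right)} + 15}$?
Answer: $- 646 \sqrt{35} \approx -3821.8$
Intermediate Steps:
$C{\left(F,V \right)} = - 2 V$ ($C{\left(F,V \right)} = - 2 \left(0 V + V\right) = - 2 \left(0 + V\right) = - 2 V$)
$p = \sqrt{35}$ ($p = \sqrt{- 2 \left(\left(-2\right) 5\right) + 15} = \sqrt{\left(-2\right) \left(-10\right) + 15} = \sqrt{20 + 15} = \sqrt{35} \approx 5.9161$)
$38 p \left(-17\right) = 38 \sqrt{35} \left(-17\right) = - 646 \sqrt{35}$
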